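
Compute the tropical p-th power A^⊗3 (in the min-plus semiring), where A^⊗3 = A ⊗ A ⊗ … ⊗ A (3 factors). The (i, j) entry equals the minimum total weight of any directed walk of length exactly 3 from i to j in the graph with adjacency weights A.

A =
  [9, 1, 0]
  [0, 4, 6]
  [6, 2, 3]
A^⊗3 =
  [2, 2, 1]
  [1, 2, 3]
  [5, 3, 2]

Each entry (A^⊗3)_ij equals the minimum over all length-3 walks i = v_0 → v_1 → … → v_3 = j of Σ_t A[v_t][v_{t+1}]. For example, for (i, j) = (0, 2) we minimise over 9 possible intermediate vertex sequences; the minimum is 1, attained along the walk 0 → 1 → 0 → 2.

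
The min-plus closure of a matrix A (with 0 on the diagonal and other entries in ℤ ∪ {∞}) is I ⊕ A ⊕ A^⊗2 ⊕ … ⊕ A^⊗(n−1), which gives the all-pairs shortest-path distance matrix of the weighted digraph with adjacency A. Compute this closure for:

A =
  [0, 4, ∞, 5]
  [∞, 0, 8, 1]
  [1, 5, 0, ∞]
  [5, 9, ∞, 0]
Closure =
  [0, 4, 12, 5]
  [6, 0, 8, 1]
  [1, 5, 0, 6]
  [5, 9, 17, 0]

This is the Floyd-Warshall all-pairs shortest-path computation. For each intermediate vertex k = 0, 1, …, 3, update dist[i][j] ← min(dist[i][j], dist[i][k] + dist[k][j]). The final matrix gives, for each (i, j), the minimum total weight of any directed path from i to j (possibly empty when i = j).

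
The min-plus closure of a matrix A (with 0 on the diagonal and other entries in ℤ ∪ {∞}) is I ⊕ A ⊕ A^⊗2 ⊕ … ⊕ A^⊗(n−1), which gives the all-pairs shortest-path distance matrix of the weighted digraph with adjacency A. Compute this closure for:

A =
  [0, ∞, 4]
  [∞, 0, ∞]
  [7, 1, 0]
Closure =
  [0, 5, 4]
  [∞, 0, ∞]
  [7, 1, 0]

This is the Floyd-Warshall all-pairs shortest-path computation. For each intermediate vertex k = 0, 1, …, 2, update dist[i][j] ← min(dist[i][j], dist[i][k] + dist[k][j]). The final matrix gives, for each (i, j), the minimum total weight of any directed path from i to j (possibly empty when i = j).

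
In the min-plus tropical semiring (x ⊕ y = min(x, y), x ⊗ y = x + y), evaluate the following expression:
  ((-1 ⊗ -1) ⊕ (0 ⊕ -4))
((-1 ⊗ -1) ⊕ (0 ⊕ -4)) = -4

Expand innermost to outermost. Recall ⊕ takes the minimum of its arguments and ⊗ takes their sum. Working out the expression ((-1 ⊗ -1) ⊕ (0 ⊕ -4)) gives -4.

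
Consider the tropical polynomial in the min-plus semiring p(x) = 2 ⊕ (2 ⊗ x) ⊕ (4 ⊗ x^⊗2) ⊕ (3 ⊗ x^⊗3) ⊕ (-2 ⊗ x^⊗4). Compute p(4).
p(4) = 2

A tropical monomial a ⊗ x^⊗i evaluates to a + i · x. Evaluating each term at x = 4:
  Term 0 contributes 2 + 0 · 4 = 2
  Term 1 contributes 2 + 1 · 4 = 6
  Term 2 contributes 4 + 2 · 4 = 12
  Term 3 contributes 3 + 3 · 4 = 15
  Term 4 contributes -2 + 4 · 4 = 14
p(4) = ⊕ of these = min[2, 6, 12, 15, 14] = 2.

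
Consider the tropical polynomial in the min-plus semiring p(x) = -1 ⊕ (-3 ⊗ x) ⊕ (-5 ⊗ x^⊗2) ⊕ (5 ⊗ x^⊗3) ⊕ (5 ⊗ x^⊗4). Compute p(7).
p(7) = -1

A tropical monomial a ⊗ x^⊗i evaluates to a + i · x. Evaluating each term at x = 7:
  Term 0 contributes -1 + 0 · 7 = -1
  Term 1 contributes -3 + 1 · 7 = 4
  Term 2 contributes -5 + 2 · 7 = 9
  Term 3 contributes 5 + 3 · 7 = 26
  Term 4 contributes 5 + 4 · 7 = 33
p(7) = ⊕ of these = min[-1, 4, 9, 26, 33] = -1.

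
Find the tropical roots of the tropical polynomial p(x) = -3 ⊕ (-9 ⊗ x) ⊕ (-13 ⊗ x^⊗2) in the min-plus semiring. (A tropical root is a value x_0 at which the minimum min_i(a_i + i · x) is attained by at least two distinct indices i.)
Roots: {4, 6}

Each tropical root is a break point of the lower envelope of the lines y = a_i + i · x (there are 3 lines, with slopes 0, 1, ..., 2). Only the lines that attain the minimum somewhere contribute to roots; other lines are dominated. Here the surviving (envelope) indices are i = 2, i = 1, i = 0.
Intersections between consecutive envelope lines give the roots: for adjacent envelope indices i < j the intersection is x = (a_i − a_j) / (j − i). Reading off the sorted break points: {4, 6}.
Verification: at each break x_0, at least two indices attain the minimum of min_i(a_i + i · x_0).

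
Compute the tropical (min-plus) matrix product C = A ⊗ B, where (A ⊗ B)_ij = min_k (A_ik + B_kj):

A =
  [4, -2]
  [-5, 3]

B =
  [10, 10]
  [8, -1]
A ⊗ B =
  [6, -3]
  [5, 2]

Apply the min-plus product entry-by-entry:
  C[0][0] = min over k of (A[0][0] + B[0][0] = 4 + 10 = 14, A[0][1] + B[1][0] = -2 + 8 = 6) = 6 (attained at k = 1)
  C[0][1] = min over k of (A[0][0] + B[0][1] = 4 + 10 = 14, A[0][1] + B[1][1] = -2 + -1 = -3) = -3 (attained at k = 1)
  C[1][0] = min over k of (A[1][0] + B[0][0] = -5 + 10 = 5, A[1][1] + B[1][0] = 3 + 8 = 11) = 5 (attained at k = 0)
  C[1][1] = min over k of (A[1][0] + B[0][1] = -5 + 10 = 5, A[1][1] + B[1][1] = 3 + -1 = 2) = 2 (attained at k = 1)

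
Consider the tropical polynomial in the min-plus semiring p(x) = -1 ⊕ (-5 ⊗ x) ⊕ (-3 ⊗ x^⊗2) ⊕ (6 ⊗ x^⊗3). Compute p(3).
p(3) = -2

A tropical monomial a ⊗ x^⊗i evaluates to a + i · x. Evaluating each term at x = 3:
  Term 0 contributes -1 + 0 · 3 = -1
  Term 1 contributes -5 + 1 · 3 = -2
  Term 2 contributes -3 + 2 · 3 = 3
  Term 3 contributes 6 + 3 · 3 = 15
p(3) = ⊕ of these = min[-1, -2, 3, 15] = -2.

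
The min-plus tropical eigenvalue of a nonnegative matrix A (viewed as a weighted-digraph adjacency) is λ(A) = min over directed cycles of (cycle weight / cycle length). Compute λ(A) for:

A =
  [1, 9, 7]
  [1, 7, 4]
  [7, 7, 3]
λ(A) = 1

Enumerate directed cycles and compute their means (weight / length). Sample:
  cycle 0 → 0: weight = 1, length = 1, mean = 1/1 ≈ 1.000
  cycle 1 → 1: weight = 7, length = 1, mean = 7/1 ≈ 7.000
  cycle 2 → 2: weight = 3, length = 1, mean = 3/1 ≈ 3.000
  cycle 0 → 1 → 0: weight = 10, length = 2, mean = 10/2 ≈ 5.000
  cycle 0 → 2 → 0: weight = 14, length = 2, mean = 14/2 ≈ 7.000
  cycle 1 → 0 → 1: weight = 10, length = 2, mean = 10/2 ≈ 5.000
Minimum mean = 1.000, attained e.g. along the cycle 0 → 0 with weight 1 and length 1. So λ(A) = 1/1 = 1.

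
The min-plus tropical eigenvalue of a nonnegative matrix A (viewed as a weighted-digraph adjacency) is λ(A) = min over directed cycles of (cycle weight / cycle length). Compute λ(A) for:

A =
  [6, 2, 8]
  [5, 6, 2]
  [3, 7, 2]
λ(A) = 2

Enumerate directed cycles and compute their means (weight / length). Sample:
  cycle 0 → 0: weight = 6, length = 1, mean = 6/1 ≈ 6.000
  cycle 1 → 1: weight = 6, length = 1, mean = 6/1 ≈ 6.000
  cycle 2 → 2: weight = 2, length = 1, mean = 2/1 ≈ 2.000
  cycle 0 → 1 → 0: weight = 7, length = 2, mean = 7/2 ≈ 3.500
  cycle 0 → 2 → 0: weight = 11, length = 2, mean = 11/2 ≈ 5.500
  cycle 1 → 0 → 1: weight = 7, length = 2, mean = 7/2 ≈ 3.500
Minimum mean = 2.000, attained e.g. along the cycle 2 → 2 with weight 2 and length 1. So λ(A) = 2/1 = 2.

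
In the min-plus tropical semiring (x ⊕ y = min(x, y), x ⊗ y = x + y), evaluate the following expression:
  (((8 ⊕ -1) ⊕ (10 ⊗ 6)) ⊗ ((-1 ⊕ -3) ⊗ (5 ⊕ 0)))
(((8 ⊕ -1) ⊕ (10 ⊗ 6)) ⊗ ((-1 ⊕ -3) ⊗ (5 ⊕ 0))) = -4

Expand innermost to outermost. Recall ⊕ takes the minimum of its arguments and ⊗ takes their sum. Working out the expression (((8 ⊕ -1) ⊕ (10 ⊗ 6)) ⊗ ((-1 ⊕ -3) ⊗ (5 ⊕ 0))) gives -4.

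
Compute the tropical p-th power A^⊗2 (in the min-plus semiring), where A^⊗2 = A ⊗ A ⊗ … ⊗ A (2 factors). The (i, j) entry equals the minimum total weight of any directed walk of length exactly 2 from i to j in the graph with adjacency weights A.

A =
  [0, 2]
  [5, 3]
A^⊗2 =
  [0, 2]
  [5, 6]

Each entry (A^⊗2)_ij equals the minimum over all length-2 walks i = v_0 → v_1 → … → v_2 = j of Σ_t A[v_t][v_{t+1}]. For example, for (i, j) = (0, 1) we minimise over 2 possible intermediate vertex sequences; the minimum is 2, attained along the walk 0 → 0 → 1.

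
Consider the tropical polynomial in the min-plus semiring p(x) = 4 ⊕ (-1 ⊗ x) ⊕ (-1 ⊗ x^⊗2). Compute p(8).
p(8) = 4

A tropical monomial a ⊗ x^⊗i evaluates to a + i · x. Evaluating each term at x = 8:
  Term 0 contributes 4 + 0 · 8 = 4
  Term 1 contributes -1 + 1 · 8 = 7
  Term 2 contributes -1 + 2 · 8 = 15
p(8) = ⊕ of these = min[4, 7, 15] = 4.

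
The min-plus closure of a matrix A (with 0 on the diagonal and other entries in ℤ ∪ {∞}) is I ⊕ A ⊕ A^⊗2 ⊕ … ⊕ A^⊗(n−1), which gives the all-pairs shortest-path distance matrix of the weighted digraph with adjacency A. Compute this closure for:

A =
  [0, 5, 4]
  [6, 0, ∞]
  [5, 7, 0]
Closure =
  [0, 5, 4]
  [6, 0, 10]
  [5, 7, 0]

This is the Floyd-Warshall all-pairs shortest-path computation. For each intermediate vertex k = 0, 1, …, 2, update dist[i][j] ← min(dist[i][j], dist[i][k] + dist[k][j]). The final matrix gives, for each (i, j), the minimum total weight of any directed path from i to j (possibly empty when i = j).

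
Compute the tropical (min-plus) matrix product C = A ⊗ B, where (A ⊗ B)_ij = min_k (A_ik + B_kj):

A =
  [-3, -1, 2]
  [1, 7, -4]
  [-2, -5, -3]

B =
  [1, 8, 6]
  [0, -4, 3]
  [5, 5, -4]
A ⊗ B =
  [-2, -5, -2]
  [1, 1, -8]
  [-5, -9, -7]

Apply the min-plus product entry-by-entry:
  C[0][0] = min over k of (A[0][0] + B[0][0] = -3 + 1 = -2, A[0][1] + B[1][0] = -1 + 0 = -1, A[0][2] + B[2][0] = 2 + 5 = 7) = -2 (attained at k = 0)
  C[0][1] = min over k of (A[0][0] + B[0][1] = -3 + 8 = 5, A[0][1] + B[1][1] = -1 + -4 = -5, A[0][2] + B[2][1] = 2 + 5 = 7) = -5 (attained at k = 1)
  C[0][2] = min over k of (A[0][0] + B[0][2] = -3 + 6 = 3, A[0][1] + B[1][2] = -1 + 3 = 2, A[0][2] + B[2][2] = 2 + -4 = -2) = -2 (attained at k = 2)
  C[1][0] = min over k of (A[1][0] + B[0][0] = 1 + 1 = 2, A[1][1] + B[1][0] = 7 + 0 = 7, A[1][2] + B[2][0] = -4 + 5 = 1) = 1 (attained at k = 2)
  C[1][1] = min over k of (A[1][0] + B[0][1] = 1 + 8 = 9, A[1][1] + B[1][1] = 7 + -4 = 3, A[1][2] + B[2][1] = -4 + 5 = 1) = 1 (attained at k = 2)
  C[1][2] = min over k of (A[1][0] + B[0][2] = 1 + 6 = 7, A[1][1] + B[1][2] = 7 + 3 = 10, A[1][2] + B[2][2] = -4 + -4 = -8) = -8 (attained at k = 2)
  C[2][0] = min over k of (A[2][0] + B[0][0] = -2 + 1 = -1, A[2][1] + B[1][0] = -5 + 0 = -5, A[2][2] + B[2][0] = -3 + 5 = 2) = -5 (attained at k = 1)
  C[2][1] = min over k of (A[2][0] + B[0][1] = -2 + 8 = 6, A[2][1] + B[1][1] = -5 + -4 = -9, A[2][2] + B[2][1] = -3 + 5 = 2) = -9 (attained at k = 1)
  C[2][2] = min over k of (A[2][0] + B[0][2] = -2 + 6 = 4, A[2][1] + B[1][2] = -5 + 3 = -2, A[2][2] + B[2][2] = -3 + -4 = -7) = -7 (attained at k = 2)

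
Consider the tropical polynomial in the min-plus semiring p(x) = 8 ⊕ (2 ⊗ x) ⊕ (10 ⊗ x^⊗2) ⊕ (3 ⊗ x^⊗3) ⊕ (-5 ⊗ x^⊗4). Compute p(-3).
p(-3) = -17

A tropical monomial a ⊗ x^⊗i evaluates to a + i · x. Evaluating each term at x = -3:
  Term 0 contributes 8 + 0 · -3 = 8
  Term 1 contributes 2 + 1 · -3 = -1
  Term 2 contributes 10 + 2 · -3 = 4
  Term 3 contributes 3 + 3 · -3 = -6
  Term 4 contributes -5 + 4 · -3 = -17
p(-3) = ⊕ of these = min[8, -1, 4, -6, -17] = -17.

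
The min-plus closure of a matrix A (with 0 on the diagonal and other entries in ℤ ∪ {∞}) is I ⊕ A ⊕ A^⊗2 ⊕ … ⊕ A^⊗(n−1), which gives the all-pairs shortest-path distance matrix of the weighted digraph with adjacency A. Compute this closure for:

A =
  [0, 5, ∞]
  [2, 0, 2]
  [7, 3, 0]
Closure =
  [0, 5, 7]
  [2, 0, 2]
  [5, 3, 0]

This is the Floyd-Warshall all-pairs shortest-path computation. For each intermediate vertex k = 0, 1, …, 2, update dist[i][j] ← min(dist[i][j], dist[i][k] + dist[k][j]). The final matrix gives, for each (i, j), the minimum total weight of any directed path from i to j (possibly empty when i = j).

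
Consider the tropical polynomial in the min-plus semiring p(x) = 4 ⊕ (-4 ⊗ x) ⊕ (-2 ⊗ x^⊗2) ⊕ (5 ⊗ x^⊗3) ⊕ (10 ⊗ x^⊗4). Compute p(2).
p(2) = -2

A tropical monomial a ⊗ x^⊗i evaluates to a + i · x. Evaluating each term at x = 2:
  Term 0 contributes 4 + 0 · 2 = 4
  Term 1 contributes -4 + 1 · 2 = -2
  Term 2 contributes -2 + 2 · 2 = 2
  Term 3 contributes 5 + 3 · 2 = 11
  Term 4 contributes 10 + 4 · 2 = 18
p(2) = ⊕ of these = min[4, -2, 2, 11, 18] = -2.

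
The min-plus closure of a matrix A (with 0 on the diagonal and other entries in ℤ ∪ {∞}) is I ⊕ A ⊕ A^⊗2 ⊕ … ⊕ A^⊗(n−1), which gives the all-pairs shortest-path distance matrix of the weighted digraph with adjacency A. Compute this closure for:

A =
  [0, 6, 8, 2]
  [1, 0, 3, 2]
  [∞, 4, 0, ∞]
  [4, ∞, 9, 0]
Closure =
  [0, 6, 8, 2]
  [1, 0, 3, 2]
  [5, 4, 0, 6]
  [4, 10, 9, 0]

This is the Floyd-Warshall all-pairs shortest-path computation. For each intermediate vertex k = 0, 1, …, 3, update dist[i][j] ← min(dist[i][j], dist[i][k] + dist[k][j]). The final matrix gives, for each (i, j), the minimum total weight of any directed path from i to j (possibly empty when i = j).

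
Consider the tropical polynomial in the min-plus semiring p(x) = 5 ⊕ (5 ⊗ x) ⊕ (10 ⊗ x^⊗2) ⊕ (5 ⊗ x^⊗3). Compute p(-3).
p(-3) = -4

A tropical monomial a ⊗ x^⊗i evaluates to a + i · x. Evaluating each term at x = -3:
  Term 0 contributes 5 + 0 · -3 = 5
  Term 1 contributes 5 + 1 · -3 = 2
  Term 2 contributes 10 + 2 · -3 = 4
  Term 3 contributes 5 + 3 · -3 = -4
p(-3) = ⊕ of these = min[5, 2, 4, -4] = -4.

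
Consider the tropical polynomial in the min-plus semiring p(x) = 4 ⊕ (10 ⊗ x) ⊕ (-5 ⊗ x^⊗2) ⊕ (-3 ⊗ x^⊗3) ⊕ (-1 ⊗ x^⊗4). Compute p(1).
p(1) = -3

A tropical monomial a ⊗ x^⊗i evaluates to a + i · x. Evaluating each term at x = 1:
  Term 0 contributes 4 + 0 · 1 = 4
  Term 1 contributes 10 + 1 · 1 = 11
  Term 2 contributes -5 + 2 · 1 = -3
  Term 3 contributes -3 + 3 · 1 = 0
  Term 4 contributes -1 + 4 · 1 = 3
p(1) = ⊕ of these = min[4, 11, -3, 0, 3] = -3.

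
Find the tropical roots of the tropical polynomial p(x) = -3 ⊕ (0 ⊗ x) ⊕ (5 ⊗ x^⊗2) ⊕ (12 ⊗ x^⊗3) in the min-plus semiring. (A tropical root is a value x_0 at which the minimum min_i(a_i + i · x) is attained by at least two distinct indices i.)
Roots: {-7, -5, -3}

Each tropical root is a break point of the lower envelope of the lines y = a_i + i · x (there are 4 lines, with slopes 0, 1, ..., 3). Only the lines that attain the minimum somewhere contribute to roots; other lines are dominated. Here the surviving (envelope) indices are i = 3, i = 2, i = 1, i = 0.
Intersections between consecutive envelope lines give the roots: for adjacent envelope indices i < j the intersection is x = (a_i − a_j) / (j − i). Reading off the sorted break points: {-7, -5, -3}.
Verification: at each break x_0, at least two indices attain the minimum of min_i(a_i + i · x_0).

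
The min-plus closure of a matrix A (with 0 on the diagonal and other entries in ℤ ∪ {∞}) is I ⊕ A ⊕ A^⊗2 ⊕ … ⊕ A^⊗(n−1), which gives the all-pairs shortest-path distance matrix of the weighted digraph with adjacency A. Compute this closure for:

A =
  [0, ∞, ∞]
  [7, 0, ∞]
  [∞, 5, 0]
Closure =
  [0, ∞, ∞]
  [7, 0, ∞]
  [12, 5, 0]

This is the Floyd-Warshall all-pairs shortest-path computation. For each intermediate vertex k = 0, 1, …, 2, update dist[i][j] ← min(dist[i][j], dist[i][k] + dist[k][j]). The final matrix gives, for each (i, j), the minimum total weight of any directed path from i to j (possibly empty when i = j).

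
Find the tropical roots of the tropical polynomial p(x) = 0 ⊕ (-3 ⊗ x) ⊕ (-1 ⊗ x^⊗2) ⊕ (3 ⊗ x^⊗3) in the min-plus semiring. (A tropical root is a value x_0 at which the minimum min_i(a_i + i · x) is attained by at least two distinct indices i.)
Roots: {-4, -2, 3}

Each tropical root is a break point of the lower envelope of the lines y = a_i + i · x (there are 4 lines, with slopes 0, 1, ..., 3). Only the lines that attain the minimum somewhere contribute to roots; other lines are dominated. Here the surviving (envelope) indices are i = 3, i = 2, i = 1, i = 0.
Intersections between consecutive envelope lines give the roots: for adjacent envelope indices i < j the intersection is x = (a_i − a_j) / (j − i). Reading off the sorted break points: {-4, -2, 3}.
Verification: at each break x_0, at least two indices attain the minimum of min_i(a_i + i · x_0).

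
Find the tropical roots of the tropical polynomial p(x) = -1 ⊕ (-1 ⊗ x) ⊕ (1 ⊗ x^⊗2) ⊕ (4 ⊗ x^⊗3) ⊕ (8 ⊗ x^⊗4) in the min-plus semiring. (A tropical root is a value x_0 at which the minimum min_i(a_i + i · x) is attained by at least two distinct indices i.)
Roots: {-4, -3, -2, 0}

Each tropical root is a break point of the lower envelope of the lines y = a_i + i · x (there are 5 lines, with slopes 0, 1, ..., 4). Only the lines that attain the minimum somewhere contribute to roots; other lines are dominated. Here the surviving (envelope) indices are i = 4, i = 3, i = 2, i = 1, i = 0.
Intersections between consecutive envelope lines give the roots: for adjacent envelope indices i < j the intersection is x = (a_i − a_j) / (j − i). Reading off the sorted break points: {-4, -3, -2, 0}.
Verification: at each break x_0, at least two indices attain the minimum of min_i(a_i + i · x_0).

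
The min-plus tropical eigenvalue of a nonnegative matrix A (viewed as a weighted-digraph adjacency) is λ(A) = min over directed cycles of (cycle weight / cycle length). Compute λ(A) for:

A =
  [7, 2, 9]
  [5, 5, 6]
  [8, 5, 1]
λ(A) = 1

Enumerate directed cycles and compute their means (weight / length). Sample:
  cycle 0 → 0: weight = 7, length = 1, mean = 7/1 ≈ 7.000
  cycle 1 → 1: weight = 5, length = 1, mean = 5/1 ≈ 5.000
  cycle 2 → 2: weight = 1, length = 1, mean = 1/1 ≈ 1.000
  cycle 0 → 1 → 0: weight = 7, length = 2, mean = 7/2 ≈ 3.500
  cycle 0 → 2 → 0: weight = 17, length = 2, mean = 17/2 ≈ 8.500
  cycle 1 → 0 → 1: weight = 7, length = 2, mean = 7/2 ≈ 3.500
Minimum mean = 1.000, attained e.g. along the cycle 2 → 2 with weight 1 and length 1. So λ(A) = 1/1 = 1.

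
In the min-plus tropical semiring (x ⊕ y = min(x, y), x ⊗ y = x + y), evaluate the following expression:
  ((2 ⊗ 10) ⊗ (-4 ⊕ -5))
((2 ⊗ 10) ⊗ (-4 ⊕ -5)) = 7

Expand innermost to outermost. Recall ⊕ takes the minimum of its arguments and ⊗ takes their sum. Working out the expression ((2 ⊗ 10) ⊗ (-4 ⊕ -5)) gives 7.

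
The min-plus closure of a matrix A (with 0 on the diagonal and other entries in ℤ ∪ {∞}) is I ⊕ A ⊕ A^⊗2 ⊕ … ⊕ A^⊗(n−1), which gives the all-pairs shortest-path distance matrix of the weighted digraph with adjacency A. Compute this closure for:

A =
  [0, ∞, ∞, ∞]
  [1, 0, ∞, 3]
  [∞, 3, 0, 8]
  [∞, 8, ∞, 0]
Closure =
  [0, ∞, ∞, ∞]
  [1, 0, ∞, 3]
  [4, 3, 0, 6]
  [9, 8, ∞, 0]

This is the Floyd-Warshall all-pairs shortest-path computation. For each intermediate vertex k = 0, 1, …, 3, update dist[i][j] ← min(dist[i][j], dist[i][k] + dist[k][j]). The final matrix gives, for each (i, j), the minimum total weight of any directed path from i to j (possibly empty when i = j).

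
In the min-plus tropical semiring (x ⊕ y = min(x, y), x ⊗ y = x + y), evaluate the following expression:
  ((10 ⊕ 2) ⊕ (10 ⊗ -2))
((10 ⊕ 2) ⊕ (10 ⊗ -2)) = 2

Expand innermost to outermost. Recall ⊕ takes the minimum of its arguments and ⊗ takes their sum. Working out the expression ((10 ⊕ 2) ⊕ (10 ⊗ -2)) gives 2.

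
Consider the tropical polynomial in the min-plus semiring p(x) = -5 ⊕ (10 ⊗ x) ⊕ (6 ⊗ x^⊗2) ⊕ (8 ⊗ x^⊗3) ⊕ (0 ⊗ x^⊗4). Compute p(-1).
p(-1) = -5

A tropical monomial a ⊗ x^⊗i evaluates to a + i · x. Evaluating each term at x = -1:
  Term 0 contributes -5 + 0 · -1 = -5
  Term 1 contributes 10 + 1 · -1 = 9
  Term 2 contributes 6 + 2 · -1 = 4
  Term 3 contributes 8 + 3 · -1 = 5
  Term 4 contributes 0 + 4 · -1 = -4
p(-1) = ⊕ of these = min[-5, 9, 4, 5, -4] = -5.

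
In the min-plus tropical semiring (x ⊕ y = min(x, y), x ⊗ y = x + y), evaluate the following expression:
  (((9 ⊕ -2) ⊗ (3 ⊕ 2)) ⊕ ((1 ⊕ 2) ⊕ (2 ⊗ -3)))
(((9 ⊕ -2) ⊗ (3 ⊕ 2)) ⊕ ((1 ⊕ 2) ⊕ (2 ⊗ -3))) = -1

Expand innermost to outermost. Recall ⊕ takes the minimum of its arguments and ⊗ takes their sum. Working out the expression (((9 ⊕ -2) ⊗ (3 ⊕ 2)) ⊕ ((1 ⊕ 2) ⊕ (2 ⊗ -3))) gives -1.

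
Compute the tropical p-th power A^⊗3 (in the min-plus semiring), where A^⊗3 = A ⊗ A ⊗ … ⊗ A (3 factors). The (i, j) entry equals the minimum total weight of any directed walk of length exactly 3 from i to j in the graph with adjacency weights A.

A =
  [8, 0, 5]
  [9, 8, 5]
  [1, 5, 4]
A^⊗3 =
  [6, 6, 9]
  [10, 6, 11]
  [7, 5, 6]

Each entry (A^⊗3)_ij equals the minimum over all length-3 walks i = v_0 → v_1 → … → v_3 = j of Σ_t A[v_t][v_{t+1}]. For example, for (i, j) = (0, 2) we minimise over 9 possible intermediate vertex sequences; the minimum is 9, attained along the walk 0 → 1 → 2 → 2.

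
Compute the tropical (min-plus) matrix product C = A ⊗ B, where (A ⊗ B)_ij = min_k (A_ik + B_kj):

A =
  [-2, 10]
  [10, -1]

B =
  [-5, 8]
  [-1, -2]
A ⊗ B =
  [-7, 6]
  [-2, -3]

Apply the min-plus product entry-by-entry:
  C[0][0] = min over k of (A[0][0] + B[0][0] = -2 + -5 = -7, A[0][1] + B[1][0] = 10 + -1 = 9) = -7 (attained at k = 0)
  C[0][1] = min over k of (A[0][0] + B[0][1] = -2 + 8 = 6, A[0][1] + B[1][1] = 10 + -2 = 8) = 6 (attained at k = 0)
  C[1][0] = min over k of (A[1][0] + B[0][0] = 10 + -5 = 5, A[1][1] + B[1][0] = -1 + -1 = -2) = -2 (attained at k = 1)
  C[1][1] = min over k of (A[1][0] + B[0][1] = 10 + 8 = 18, A[1][1] + B[1][1] = -1 + -2 = -3) = -3 (attained at k = 1)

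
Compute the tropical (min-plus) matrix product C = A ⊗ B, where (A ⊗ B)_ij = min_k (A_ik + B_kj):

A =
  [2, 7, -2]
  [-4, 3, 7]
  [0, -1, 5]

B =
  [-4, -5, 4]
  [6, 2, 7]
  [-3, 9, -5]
A ⊗ B =
  [-5, -3, -7]
  [-8, -9, 0]
  [-4, -5, 0]

Apply the min-plus product entry-by-entry:
  C[0][0] = min over k of (A[0][0] + B[0][0] = 2 + -4 = -2, A[0][1] + B[1][0] = 7 + 6 = 13, A[0][2] + B[2][0] = -2 + -3 = -5) = -5 (attained at k = 2)
  C[0][1] = min over k of (A[0][0] + B[0][1] = 2 + -5 = -3, A[0][1] + B[1][1] = 7 + 2 = 9, A[0][2] + B[2][1] = -2 + 9 = 7) = -3 (attained at k = 0)
  C[0][2] = min over k of (A[0][0] + B[0][2] = 2 + 4 = 6, A[0][1] + B[1][2] = 7 + 7 = 14, A[0][2] + B[2][2] = -2 + -5 = -7) = -7 (attained at k = 2)
  C[1][0] = min over k of (A[1][0] + B[0][0] = -4 + -4 = -8, A[1][1] + B[1][0] = 3 + 6 = 9, A[1][2] + B[2][0] = 7 + -3 = 4) = -8 (attained at k = 0)
  C[1][1] = min over k of (A[1][0] + B[0][1] = -4 + -5 = -9, A[1][1] + B[1][1] = 3 + 2 = 5, A[1][2] + B[2][1] = 7 + 9 = 16) = -9 (attained at k = 0)
  C[1][2] = min over k of (A[1][0] + B[0][2] = -4 + 4 = 0, A[1][1] + B[1][2] = 3 + 7 = 10, A[1][2] + B[2][2] = 7 + -5 = 2) = 0 (attained at k = 0)
  C[2][0] = min over k of (A[2][0] + B[0][0] = 0 + -4 = -4, A[2][1] + B[1][0] = -1 + 6 = 5, A[2][2] + B[2][0] = 5 + -3 = 2) = -4 (attained at k = 0)
  C[2][1] = min over k of (A[2][0] + B[0][1] = 0 + -5 = -5, A[2][1] + B[1][1] = -1 + 2 = 1, A[2][2] + B[2][1] = 5 + 9 = 14) = -5 (attained at k = 0)
  C[2][2] = min over k of (A[2][0] + B[0][2] = 0 + 4 = 4, A[2][1] + B[1][2] = -1 + 7 = 6, A[2][2] + B[2][2] = 5 + -5 = 0) = 0 (attained at k = 2)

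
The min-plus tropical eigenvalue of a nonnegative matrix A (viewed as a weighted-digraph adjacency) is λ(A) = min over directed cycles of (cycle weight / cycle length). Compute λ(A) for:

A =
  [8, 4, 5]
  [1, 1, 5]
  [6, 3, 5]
λ(A) = 1

Enumerate directed cycles and compute their means (weight / length). Sample:
  cycle 0 → 0: weight = 8, length = 1, mean = 8/1 ≈ 8.000
  cycle 1 → 1: weight = 1, length = 1, mean = 1/1 ≈ 1.000
  cycle 2 → 2: weight = 5, length = 1, mean = 5/1 ≈ 5.000
  cycle 0 → 1 → 0: weight = 5, length = 2, mean = 5/2 ≈ 2.500
  cycle 0 → 2 → 0: weight = 11, length = 2, mean = 11/2 ≈ 5.500
  cycle 1 → 0 → 1: weight = 5, length = 2, mean = 5/2 ≈ 2.500
Minimum mean = 1.000, attained e.g. along the cycle 1 → 1 with weight 1 and length 1. So λ(A) = 1/1 = 1.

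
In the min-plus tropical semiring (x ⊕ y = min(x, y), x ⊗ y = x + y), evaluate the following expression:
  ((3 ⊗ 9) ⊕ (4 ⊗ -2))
((3 ⊗ 9) ⊕ (4 ⊗ -2)) = 2

Expand innermost to outermost. Recall ⊕ takes the minimum of its arguments and ⊗ takes their sum. Working out the expression ((3 ⊗ 9) ⊕ (4 ⊗ -2)) gives 2.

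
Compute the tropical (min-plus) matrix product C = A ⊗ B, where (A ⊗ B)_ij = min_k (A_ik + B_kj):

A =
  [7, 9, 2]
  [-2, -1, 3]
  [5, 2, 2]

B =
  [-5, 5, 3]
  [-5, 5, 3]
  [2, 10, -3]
A ⊗ B =
  [2, 12, -1]
  [-7, 3, 0]
  [-3, 7, -1]

Apply the min-plus product entry-by-entry:
  C[0][0] = min over k of (A[0][0] + B[0][0] = 7 + -5 = 2, A[0][1] + B[1][0] = 9 + -5 = 4, A[0][2] + B[2][0] = 2 + 2 = 4) = 2 (attained at k = 0)
  C[0][1] = min over k of (A[0][0] + B[0][1] = 7 + 5 = 12, A[0][1] + B[1][1] = 9 + 5 = 14, A[0][2] + B[2][1] = 2 + 10 = 12) = 12 (attained at k = 0)
  C[0][2] = min over k of (A[0][0] + B[0][2] = 7 + 3 = 10, A[0][1] + B[1][2] = 9 + 3 = 12, A[0][2] + B[2][2] = 2 + -3 = -1) = -1 (attained at k = 2)
  C[1][0] = min over k of (A[1][0] + B[0][0] = -2 + -5 = -7, A[1][1] + B[1][0] = -1 + -5 = -6, A[1][2] + B[2][0] = 3 + 2 = 5) = -7 (attained at k = 0)
  C[1][1] = min over k of (A[1][0] + B[0][1] = -2 + 5 = 3, A[1][1] + B[1][1] = -1 + 5 = 4, A[1][2] + B[2][1] = 3 + 10 = 13) = 3 (attained at k = 0)
  C[1][2] = min over k of (A[1][0] + B[0][2] = -2 + 3 = 1, A[1][1] + B[1][2] = -1 + 3 = 2, A[1][2] + B[2][2] = 3 + -3 = 0) = 0 (attained at k = 2)
  C[2][0] = min over k of (A[2][0] + B[0][0] = 5 + -5 = 0, A[2][1] + B[1][0] = 2 + -5 = -3, A[2][2] + B[2][0] = 2 + 2 = 4) = -3 (attained at k = 1)
  C[2][1] = min over k of (A[2][0] + B[0][1] = 5 + 5 = 10, A[2][1] + B[1][1] = 2 + 5 = 7, A[2][2] + B[2][1] = 2 + 10 = 12) = 7 (attained at k = 1)
  C[2][2] = min over k of (A[2][0] + B[0][2] = 5 + 3 = 8, A[2][1] + B[1][2] = 2 + 3 = 5, A[2][2] + B[2][2] = 2 + -3 = -1) = -1 (attained at k = 2)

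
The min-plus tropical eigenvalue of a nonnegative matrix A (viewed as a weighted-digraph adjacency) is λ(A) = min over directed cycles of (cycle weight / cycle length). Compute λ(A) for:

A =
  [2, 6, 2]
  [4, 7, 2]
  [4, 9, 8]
λ(A) = 2

Enumerate directed cycles and compute their means (weight / length). Sample:
  cycle 0 → 0: weight = 2, length = 1, mean = 2/1 ≈ 2.000
  cycle 1 → 1: weight = 7, length = 1, mean = 7/1 ≈ 7.000
  cycle 2 → 2: weight = 8, length = 1, mean = 8/1 ≈ 8.000
  cycle 0 → 1 → 0: weight = 10, length = 2, mean = 10/2 ≈ 5.000
  cycle 0 → 2 → 0: weight = 6, length = 2, mean = 6/2 ≈ 3.000
  cycle 1 → 0 → 1: weight = 10, length = 2, mean = 10/2 ≈ 5.000
Minimum mean = 2.000, attained e.g. along the cycle 0 → 0 with weight 2 and length 1. So λ(A) = 2/1 = 2.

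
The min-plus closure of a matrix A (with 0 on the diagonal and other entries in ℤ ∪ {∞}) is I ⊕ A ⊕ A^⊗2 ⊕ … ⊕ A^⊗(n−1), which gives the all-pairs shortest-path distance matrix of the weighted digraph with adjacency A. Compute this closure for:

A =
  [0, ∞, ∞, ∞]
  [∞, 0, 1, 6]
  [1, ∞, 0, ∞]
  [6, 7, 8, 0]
Closure =
  [0, ∞, ∞, ∞]
  [2, 0, 1, 6]
  [1, ∞, 0, ∞]
  [6, 7, 8, 0]

This is the Floyd-Warshall all-pairs shortest-path computation. For each intermediate vertex k = 0, 1, …, 3, update dist[i][j] ← min(dist[i][j], dist[i][k] + dist[k][j]). The final matrix gives, for each (i, j), the minimum total weight of any directed path from i to j (possibly empty when i = j).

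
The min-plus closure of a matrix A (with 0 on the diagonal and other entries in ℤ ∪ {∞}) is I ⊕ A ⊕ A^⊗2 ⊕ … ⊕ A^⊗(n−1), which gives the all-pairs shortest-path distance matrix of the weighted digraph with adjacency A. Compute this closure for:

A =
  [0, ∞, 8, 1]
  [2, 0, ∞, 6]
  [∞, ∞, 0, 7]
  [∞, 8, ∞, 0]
Closure =
  [0, 9, 8, 1]
  [2, 0, 10, 3]
  [17, 15, 0, 7]
  [10, 8, 18, 0]

This is the Floyd-Warshall all-pairs shortest-path computation. For each intermediate vertex k = 0, 1, …, 3, update dist[i][j] ← min(dist[i][j], dist[i][k] + dist[k][j]). The final matrix gives, for each (i, j), the minimum total weight of any directed path from i to j (possibly empty when i = j).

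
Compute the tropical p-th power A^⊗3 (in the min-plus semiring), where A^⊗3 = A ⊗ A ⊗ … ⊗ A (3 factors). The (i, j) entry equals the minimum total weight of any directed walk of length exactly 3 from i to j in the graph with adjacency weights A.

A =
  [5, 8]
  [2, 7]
A^⊗3 =
  [15, 18]
  [12, 15]

Each entry (A^⊗3)_ij equals the minimum over all length-3 walks i = v_0 → v_1 → … → v_3 = j of Σ_t A[v_t][v_{t+1}]. For example, for (i, j) = (0, 1) we minimise over 4 possible intermediate vertex sequences; the minimum is 18, attained along the walk 0 → 0 → 0 → 1.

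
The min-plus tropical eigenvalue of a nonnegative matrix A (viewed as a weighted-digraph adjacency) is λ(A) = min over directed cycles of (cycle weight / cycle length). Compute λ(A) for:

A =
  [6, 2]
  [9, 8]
λ(A) = 11/2

Enumerate directed cycles and compute their means (weight / length). Sample:
  cycle 0 → 0: weight = 6, length = 1, mean = 6/1 ≈ 6.000
  cycle 1 → 1: weight = 8, length = 1, mean = 8/1 ≈ 8.000
  cycle 0 → 1 → 0: weight = 11, length = 2, mean = 11/2 ≈ 5.500
  cycle 1 → 0 → 1: weight = 11, length = 2, mean = 11/2 ≈ 5.500
Minimum mean = 5.500, attained e.g. along the cycle 0 → 1 → 0 with weight 11 and length 2. So λ(A) = 11/2 = 11/2.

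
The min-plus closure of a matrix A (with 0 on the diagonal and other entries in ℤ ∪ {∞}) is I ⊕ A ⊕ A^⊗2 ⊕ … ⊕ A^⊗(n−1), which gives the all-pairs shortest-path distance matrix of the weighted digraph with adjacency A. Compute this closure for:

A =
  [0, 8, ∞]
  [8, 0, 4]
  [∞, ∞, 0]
Closure =
  [0, 8, 12]
  [8, 0, 4]
  [∞, ∞, 0]

This is the Floyd-Warshall all-pairs shortest-path computation. For each intermediate vertex k = 0, 1, …, 2, update dist[i][j] ← min(dist[i][j], dist[i][k] + dist[k][j]). The final matrix gives, for each (i, j), the minimum total weight of any directed path from i to j (possibly empty when i = j).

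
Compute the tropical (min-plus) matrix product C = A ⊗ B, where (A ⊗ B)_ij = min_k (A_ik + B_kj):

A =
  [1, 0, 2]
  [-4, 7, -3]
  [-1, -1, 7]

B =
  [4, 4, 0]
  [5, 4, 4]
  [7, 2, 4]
A ⊗ B =
  [5, 4, 1]
  [0, -1, -4]
  [3, 3, -1]

Apply the min-plus product entry-by-entry:
  C[0][0] = min over k of (A[0][0] + B[0][0] = 1 + 4 = 5, A[0][1] + B[1][0] = 0 + 5 = 5, A[0][2] + B[2][0] = 2 + 7 = 9) = 5 (attained at k = 0)
  C[0][1] = min over k of (A[0][0] + B[0][1] = 1 + 4 = 5, A[0][1] + B[1][1] = 0 + 4 = 4, A[0][2] + B[2][1] = 2 + 2 = 4) = 4 (attained at k = 1)
  C[0][2] = min over k of (A[0][0] + B[0][2] = 1 + 0 = 1, A[0][1] + B[1][2] = 0 + 4 = 4, A[0][2] + B[2][2] = 2 + 4 = 6) = 1 (attained at k = 0)
  C[1][0] = min over k of (A[1][0] + B[0][0] = -4 + 4 = 0, A[1][1] + B[1][0] = 7 + 5 = 12, A[1][2] + B[2][0] = -3 + 7 = 4) = 0 (attained at k = 0)
  C[1][1] = min over k of (A[1][0] + B[0][1] = -4 + 4 = 0, A[1][1] + B[1][1] = 7 + 4 = 11, A[1][2] + B[2][1] = -3 + 2 = -1) = -1 (attained at k = 2)
  C[1][2] = min over k of (A[1][0] + B[0][2] = -4 + 0 = -4, A[1][1] + B[1][2] = 7 + 4 = 11, A[1][2] + B[2][2] = -3 + 4 = 1) = -4 (attained at k = 0)
  C[2][0] = min over k of (A[2][0] + B[0][0] = -1 + 4 = 3, A[2][1] + B[1][0] = -1 + 5 = 4, A[2][2] + B[2][0] = 7 + 7 = 14) = 3 (attained at k = 0)
  C[2][1] = min over k of (A[2][0] + B[0][1] = -1 + 4 = 3, A[2][1] + B[1][1] = -1 + 4 = 3, A[2][2] + B[2][1] = 7 + 2 = 9) = 3 (attained at k = 0)
  C[2][2] = min over k of (A[2][0] + B[0][2] = -1 + 0 = -1, A[2][1] + B[1][2] = -1 + 4 = 3, A[2][2] + B[2][2] = 7 + 4 = 11) = -1 (attained at k = 0)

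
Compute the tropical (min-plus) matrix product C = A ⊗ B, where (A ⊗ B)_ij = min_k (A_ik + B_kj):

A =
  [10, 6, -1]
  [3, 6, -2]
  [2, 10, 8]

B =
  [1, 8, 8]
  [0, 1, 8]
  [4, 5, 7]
A ⊗ B =
  [3, 4, 6]
  [2, 3, 5]
  [3, 10, 10]

Apply the min-plus product entry-by-entry:
  C[0][0] = min over k of (A[0][0] + B[0][0] = 10 + 1 = 11, A[0][1] + B[1][0] = 6 + 0 = 6, A[0][2] + B[2][0] = -1 + 4 = 3) = 3 (attained at k = 2)
  C[0][1] = min over k of (A[0][0] + B[0][1] = 10 + 8 = 18, A[0][1] + B[1][1] = 6 + 1 = 7, A[0][2] + B[2][1] = -1 + 5 = 4) = 4 (attained at k = 2)
  C[0][2] = min over k of (A[0][0] + B[0][2] = 10 + 8 = 18, A[0][1] + B[1][2] = 6 + 8 = 14, A[0][2] + B[2][2] = -1 + 7 = 6) = 6 (attained at k = 2)
  C[1][0] = min over k of (A[1][0] + B[0][0] = 3 + 1 = 4, A[1][1] + B[1][0] = 6 + 0 = 6, A[1][2] + B[2][0] = -2 + 4 = 2) = 2 (attained at k = 2)
  C[1][1] = min over k of (A[1][0] + B[0][1] = 3 + 8 = 11, A[1][1] + B[1][1] = 6 + 1 = 7, A[1][2] + B[2][1] = -2 + 5 = 3) = 3 (attained at k = 2)
  C[1][2] = min over k of (A[1][0] + B[0][2] = 3 + 8 = 11, A[1][1] + B[1][2] = 6 + 8 = 14, A[1][2] + B[2][2] = -2 + 7 = 5) = 5 (attained at k = 2)
  C[2][0] = min over k of (A[2][0] + B[0][0] = 2 + 1 = 3, A[2][1] + B[1][0] = 10 + 0 = 10, A[2][2] + B[2][0] = 8 + 4 = 12) = 3 (attained at k = 0)
  C[2][1] = min over k of (A[2][0] + B[0][1] = 2 + 8 = 10, A[2][1] + B[1][1] = 10 + 1 = 11, A[2][2] + B[2][1] = 8 + 5 = 13) = 10 (attained at k = 0)
  C[2][2] = min over k of (A[2][0] + B[0][2] = 2 + 8 = 10, A[2][1] + B[1][2] = 10 + 8 = 18, A[2][2] + B[2][2] = 8 + 7 = 15) = 10 (attained at k = 0)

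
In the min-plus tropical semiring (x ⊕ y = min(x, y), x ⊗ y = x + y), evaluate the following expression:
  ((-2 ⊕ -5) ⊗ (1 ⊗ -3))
((-2 ⊕ -5) ⊗ (1 ⊗ -3)) = -7

Expand innermost to outermost. Recall ⊕ takes the minimum of its arguments and ⊗ takes their sum. Working out the expression ((-2 ⊕ -5) ⊗ (1 ⊗ -3)) gives -7.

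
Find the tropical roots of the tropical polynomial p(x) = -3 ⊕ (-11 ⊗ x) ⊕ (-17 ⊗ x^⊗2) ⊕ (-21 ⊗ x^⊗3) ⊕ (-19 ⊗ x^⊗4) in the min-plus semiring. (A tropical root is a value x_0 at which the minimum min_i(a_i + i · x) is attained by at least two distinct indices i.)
Roots: {-2, 4, 6, 8}

Each tropical root is a break point of the lower envelope of the lines y = a_i + i · x (there are 5 lines, with slopes 0, 1, ..., 4). Only the lines that attain the minimum somewhere contribute to roots; other lines are dominated. Here the surviving (envelope) indices are i = 4, i = 3, i = 2, i = 1, i = 0.
Intersections between consecutive envelope lines give the roots: for adjacent envelope indices i < j the intersection is x = (a_i − a_j) / (j − i). Reading off the sorted break points: {-2, 4, 6, 8}.
Verification: at each break x_0, at least two indices attain the minimum of min_i(a_i + i · x_0).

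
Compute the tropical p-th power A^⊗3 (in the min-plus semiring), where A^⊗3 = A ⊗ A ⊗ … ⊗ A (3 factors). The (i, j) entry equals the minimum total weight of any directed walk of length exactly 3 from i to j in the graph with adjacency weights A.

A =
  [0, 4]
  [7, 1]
A^⊗3 =
  [0, 4]
  [7, 3]

Each entry (A^⊗3)_ij equals the minimum over all length-3 walks i = v_0 → v_1 → … → v_3 = j of Σ_t A[v_t][v_{t+1}]. For example, for (i, j) = (0, 1) we minimise over 4 possible intermediate vertex sequences; the minimum is 4, attained along the walk 0 → 0 → 0 → 1.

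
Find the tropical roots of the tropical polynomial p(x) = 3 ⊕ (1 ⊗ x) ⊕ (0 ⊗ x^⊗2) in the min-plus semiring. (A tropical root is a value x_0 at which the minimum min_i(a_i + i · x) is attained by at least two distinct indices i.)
Roots: {1, 2}

Each tropical root is a break point of the lower envelope of the lines y = a_i + i · x (there are 3 lines, with slopes 0, 1, ..., 2). Only the lines that attain the minimum somewhere contribute to roots; other lines are dominated. Here the surviving (envelope) indices are i = 2, i = 1, i = 0.
Intersections between consecutive envelope lines give the roots: for adjacent envelope indices i < j the intersection is x = (a_i − a_j) / (j − i). Reading off the sorted break points: {1, 2}.
Verification: at each break x_0, at least two indices attain the minimum of min_i(a_i + i · x_0).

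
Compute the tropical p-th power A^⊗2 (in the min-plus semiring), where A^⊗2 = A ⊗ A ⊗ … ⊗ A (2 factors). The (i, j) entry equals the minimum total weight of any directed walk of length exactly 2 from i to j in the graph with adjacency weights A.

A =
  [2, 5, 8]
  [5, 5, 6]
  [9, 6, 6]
A^⊗2 =
  [4, 7, 10]
  [7, 10, 11]
  [11, 11, 12]

Each entry (A^⊗2)_ij equals the minimum over all length-2 walks i = v_0 → v_1 → … → v_2 = j of Σ_t A[v_t][v_{t+1}]. For example, for (i, j) = (0, 2) we minimise over 3 possible intermediate vertex sequences; the minimum is 10, attained along the walk 0 → 0 → 2.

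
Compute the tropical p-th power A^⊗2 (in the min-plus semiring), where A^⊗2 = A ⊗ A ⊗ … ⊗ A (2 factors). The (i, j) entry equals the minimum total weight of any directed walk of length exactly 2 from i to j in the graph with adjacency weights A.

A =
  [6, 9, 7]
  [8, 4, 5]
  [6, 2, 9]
A^⊗2 =
  [12, 9, 13]
  [11, 7, 9]
  [10, 6, 7]

Each entry (A^⊗2)_ij equals the minimum over all length-2 walks i = v_0 → v_1 → … → v_2 = j of Σ_t A[v_t][v_{t+1}]. For example, for (i, j) = (0, 2) we minimise over 3 possible intermediate vertex sequences; the minimum is 13, attained along the walk 0 → 0 → 2.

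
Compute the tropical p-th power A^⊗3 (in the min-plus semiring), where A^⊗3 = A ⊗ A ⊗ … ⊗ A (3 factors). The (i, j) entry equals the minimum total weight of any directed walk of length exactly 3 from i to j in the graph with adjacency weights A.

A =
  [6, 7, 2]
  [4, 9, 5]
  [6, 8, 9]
A^⊗3 =
  [14, 15, 10]
  [12, 14, 12]
  [14, 16, 14]

Each entry (A^⊗3)_ij equals the minimum over all length-3 walks i = v_0 → v_1 → … → v_3 = j of Σ_t A[v_t][v_{t+1}]. For example, for (i, j) = (0, 2) we minimise over 9 possible intermediate vertex sequences; the minimum is 10, attained along the walk 0 → 2 → 0 → 2.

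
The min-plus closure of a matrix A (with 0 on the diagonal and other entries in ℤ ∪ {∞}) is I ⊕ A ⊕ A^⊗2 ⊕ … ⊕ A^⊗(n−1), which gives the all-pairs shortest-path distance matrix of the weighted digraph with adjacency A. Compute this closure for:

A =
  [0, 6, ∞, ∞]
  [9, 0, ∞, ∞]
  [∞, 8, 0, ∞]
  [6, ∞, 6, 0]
Closure =
  [0, 6, ∞, ∞]
  [9, 0, ∞, ∞]
  [17, 8, 0, ∞]
  [6, 12, 6, 0]

This is the Floyd-Warshall all-pairs shortest-path computation. For each intermediate vertex k = 0, 1, …, 3, update dist[i][j] ← min(dist[i][j], dist[i][k] + dist[k][j]). The final matrix gives, for each (i, j), the minimum total weight of any directed path from i to j (possibly empty when i = j).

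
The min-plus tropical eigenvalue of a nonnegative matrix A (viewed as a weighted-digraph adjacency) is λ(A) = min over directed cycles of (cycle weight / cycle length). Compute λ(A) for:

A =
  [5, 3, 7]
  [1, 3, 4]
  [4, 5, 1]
λ(A) = 1

Enumerate directed cycles and compute their means (weight / length). Sample:
  cycle 0 → 0: weight = 5, length = 1, mean = 5/1 ≈ 5.000
  cycle 1 → 1: weight = 3, length = 1, mean = 3/1 ≈ 3.000
  cycle 2 → 2: weight = 1, length = 1, mean = 1/1 ≈ 1.000
  cycle 0 → 1 → 0: weight = 4, length = 2, mean = 4/2 ≈ 2.000
  cycle 0 → 2 → 0: weight = 11, length = 2, mean = 11/2 ≈ 5.500
  cycle 1 → 0 → 1: weight = 4, length = 2, mean = 4/2 ≈ 2.000
Minimum mean = 1.000, attained e.g. along the cycle 2 → 2 with weight 1 and length 1. So λ(A) = 1/1 = 1.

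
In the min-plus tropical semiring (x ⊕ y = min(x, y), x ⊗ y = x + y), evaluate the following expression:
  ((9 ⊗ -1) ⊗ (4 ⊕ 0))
((9 ⊗ -1) ⊗ (4 ⊕ 0)) = 8

Expand innermost to outermost. Recall ⊕ takes the minimum of its arguments and ⊗ takes their sum. Working out the expression ((9 ⊗ -1) ⊗ (4 ⊕ 0)) gives 8.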